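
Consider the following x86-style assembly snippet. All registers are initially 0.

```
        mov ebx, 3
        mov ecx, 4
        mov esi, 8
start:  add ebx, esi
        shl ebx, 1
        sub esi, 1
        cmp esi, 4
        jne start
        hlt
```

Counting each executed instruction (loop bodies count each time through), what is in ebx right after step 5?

22

mov ebx, 3 → ebx=3
mov ecx, 4 → ecx=4
mov esi, 8 → esi=8
add ebx, esi → ebx=3+8=11
shl ebx, 1 → ebx=11<<1=22
After step 5: ebx = 22.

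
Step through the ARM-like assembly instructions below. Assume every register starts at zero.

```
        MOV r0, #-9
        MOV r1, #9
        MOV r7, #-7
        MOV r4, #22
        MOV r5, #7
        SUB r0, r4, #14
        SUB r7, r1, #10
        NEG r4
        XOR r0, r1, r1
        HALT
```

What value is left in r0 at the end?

r0=-9
r1=9
r7=-7
r4=22
r5=7
r0=22-14=8
r7=9-10=-1
r4=-(22)=-22
r0=9^9=0
halt.

0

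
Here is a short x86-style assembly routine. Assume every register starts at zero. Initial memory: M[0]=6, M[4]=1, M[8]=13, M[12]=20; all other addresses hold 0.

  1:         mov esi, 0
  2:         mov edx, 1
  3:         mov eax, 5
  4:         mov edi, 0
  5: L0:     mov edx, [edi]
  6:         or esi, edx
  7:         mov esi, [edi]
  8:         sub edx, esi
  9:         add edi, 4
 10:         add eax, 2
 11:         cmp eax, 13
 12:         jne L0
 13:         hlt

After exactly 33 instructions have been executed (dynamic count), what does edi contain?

esi=0
edx=1
eax=5
edi=0
edx=M[0]=6
esi=0|6=6
esi=M[0]=6
edx=6-6=0
edi=0+4=4
eax=5+2=7
cmp eax, 13  (cmp 7,13)
jne L0: taken
edx=M[4]=1
esi=6|1=7
esi=M[4]=1
edx=1-1=0
edi=4+4=8
eax=7+2=9
cmp eax, 13  (cmp 9,13)
jne L0: taken
edx=M[8]=13
esi=1|13=13
esi=M[8]=13
edx=13-13=0
edi=8+4=12
eax=9+2=11
cmp eax, 13  (cmp 11,13)
jne L0: taken
edx=M[12]=20
esi=13|20=29
esi=M[12]=20
edx=20-20=0
edi=12+4=16
After step 33: edi = 16.

16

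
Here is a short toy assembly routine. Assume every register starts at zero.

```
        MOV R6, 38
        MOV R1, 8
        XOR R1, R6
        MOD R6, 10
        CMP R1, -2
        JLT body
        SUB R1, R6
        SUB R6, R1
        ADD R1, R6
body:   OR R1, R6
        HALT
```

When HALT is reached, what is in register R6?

-30

after MOV R6, 38: R6=38
after MOV R1, 8: R1=8
after XOR R1, R6: R1=8^38=46
after MOD R6, 10: R6=38%10=8
CMP R1, -2  (cmp 46,-2)
JLT body: not taken
after SUB R1, R6: R1=46-8=38
after SUB R6, R1: R6=8-38=-30
after ADD R1, R6: R1=38+(-30)=8
after OR R1, R6: R1=8|(-30)=-22
halt.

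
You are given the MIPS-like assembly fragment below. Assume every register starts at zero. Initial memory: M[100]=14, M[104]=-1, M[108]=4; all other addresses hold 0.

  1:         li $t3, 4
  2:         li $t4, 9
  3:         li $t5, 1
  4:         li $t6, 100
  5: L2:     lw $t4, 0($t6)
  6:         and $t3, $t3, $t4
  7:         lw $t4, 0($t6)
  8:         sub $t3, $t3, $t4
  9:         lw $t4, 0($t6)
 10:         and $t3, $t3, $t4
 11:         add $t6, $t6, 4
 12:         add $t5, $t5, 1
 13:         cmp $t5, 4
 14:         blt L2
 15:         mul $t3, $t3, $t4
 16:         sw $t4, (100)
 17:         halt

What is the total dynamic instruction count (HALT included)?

37

after li $t3, 4: $t3=4
after li $t4, 9: $t4=9
after li $t5, 1: $t5=1
after li $t6, 100: $t6=100
after lw $t4, 0($t6): $t4=M[100]=14
after and $t3, $t3, $t4: $t3=4&14=4
after lw $t4, 0($t6): $t4=M[100]=14
after sub $t3, $t3, $t4: $t3=4-14=-10
after lw $t4, 0($t6): $t4=M[100]=14
after and $t3, $t3, $t4: $t3=(-10)&14=6
after add $t6, $t6, 4: $t6=100+4=104
after add $t5, $t5, 1: $t5=1+1=2
cmp $t5, 4  (cmp 2,4)
blt L2: taken
after lw $t4, 0($t6): $t4=M[104]=-1
after and $t3, $t3, $t4: $t3=6&(-1)=6
after lw $t4, 0($t6): $t4=M[104]=-1
after sub $t3, $t3, $t4: $t3=6-(-1)=7
after lw $t4, 0($t6): $t4=M[104]=-1
after and $t3, $t3, $t4: $t3=7&(-1)=7
after add $t6, $t6, 4: $t6=104+4=108
after add $t5, $t5, 1: $t5=2+1=3
cmp $t5, 4  (cmp 3,4)
blt L2: taken
after lw $t4, 0($t6): $t4=M[108]=4
after and $t3, $t3, $t4: $t3=7&4=4
after lw $t4, 0($t6): $t4=M[108]=4
after sub $t3, $t3, $t4: $t3=4-4=0
after lw $t4, 0($t6): $t4=M[108]=4
after and $t3, $t3, $t4: $t3=0&4=0
after add $t6, $t6, 4: $t6=108+4=112
after add $t5, $t5, 1: $t5=3+1=4
cmp $t5, 4  (cmp 4,4)
blt L2: not taken
after mul $t3, $t3, $t4: $t3=0*4=0
sw $t4, (100) → M[100]=4
halt.
Total executed instructions: 37.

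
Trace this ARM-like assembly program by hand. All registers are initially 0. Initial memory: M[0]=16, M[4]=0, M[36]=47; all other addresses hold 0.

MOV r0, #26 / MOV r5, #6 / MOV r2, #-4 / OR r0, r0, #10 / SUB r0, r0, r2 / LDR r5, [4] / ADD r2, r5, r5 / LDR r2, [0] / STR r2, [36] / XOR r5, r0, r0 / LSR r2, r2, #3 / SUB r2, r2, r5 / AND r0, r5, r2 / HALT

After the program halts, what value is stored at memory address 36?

16

MOV r0, #26 → r0=26
MOV r5, #6 → r5=6
MOV r2, #-4 → r2=-4
OR r0, r0, #10 → r0=26|10=26
SUB r0, r0, r2 → r0=26-(-4)=30
LDR r5, [4] → r5=M[4]=0
ADD r2, r5, r5 → r2=0+0=0
LDR r2, [0] → r2=M[0]=16
STR r2, [36] → M[36]=16
XOR r5, r0, r0 → r5=30^30=0
LSR r2, r2, #3 → r2=16>>3=2
SUB r2, r2, r5 → r2=2-0=2
AND r0, r5, r2 → r0=0&2=0
halt.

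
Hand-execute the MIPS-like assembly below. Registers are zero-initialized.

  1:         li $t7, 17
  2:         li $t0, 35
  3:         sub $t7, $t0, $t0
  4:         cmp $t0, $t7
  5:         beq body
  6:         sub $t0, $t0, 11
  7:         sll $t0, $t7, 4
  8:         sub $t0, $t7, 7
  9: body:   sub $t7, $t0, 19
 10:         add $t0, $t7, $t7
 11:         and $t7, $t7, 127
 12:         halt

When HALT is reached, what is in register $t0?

-52

after li $t7, 17: $t7=17
after li $t0, 35: $t0=35
after sub $t7, $t0, $t0: $t7=35-35=0
cmp $t0, $t7  (cmp 35,0)
beq body: not taken
after sub $t0, $t0, 11: $t0=35-11=24
after sll $t0, $t7, 4: $t0=0<<4=0
after sub $t0, $t7, 7: $t0=0-7=-7
after sub $t7, $t0, 19: $t7=(-7)-19=-26
after add $t0, $t7, $t7: $t0=(-26)+(-26)=-52
after and $t7, $t7, 127: $t7=(-26)&127=102
halt.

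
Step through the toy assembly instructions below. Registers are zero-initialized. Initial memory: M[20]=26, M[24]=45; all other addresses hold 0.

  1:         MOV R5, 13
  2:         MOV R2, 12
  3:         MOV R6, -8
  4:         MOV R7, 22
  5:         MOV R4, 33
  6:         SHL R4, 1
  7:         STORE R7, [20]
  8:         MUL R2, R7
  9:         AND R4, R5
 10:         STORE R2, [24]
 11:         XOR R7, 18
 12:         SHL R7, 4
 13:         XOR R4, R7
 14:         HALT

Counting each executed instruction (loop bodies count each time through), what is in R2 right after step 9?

264

R5=13
R2=12
R6=-8
R7=22
R4=33
R4=33<<1=66
STORE R7, [20] → M[20]=22
R2=12*22=264
R4=66&13=0
After step 9: R2 = 264.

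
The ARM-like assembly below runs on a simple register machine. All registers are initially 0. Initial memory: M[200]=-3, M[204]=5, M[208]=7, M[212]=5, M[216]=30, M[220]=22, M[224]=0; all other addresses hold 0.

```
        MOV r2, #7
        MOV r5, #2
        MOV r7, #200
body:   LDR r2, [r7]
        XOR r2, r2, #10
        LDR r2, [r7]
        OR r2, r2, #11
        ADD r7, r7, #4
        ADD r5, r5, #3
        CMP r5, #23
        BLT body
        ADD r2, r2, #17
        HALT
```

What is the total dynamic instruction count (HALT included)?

MOV r2, #7 → r2=7
MOV r5, #2 → r5=2
MOV r7, #200 → r7=200
LDR r2, [r7] → r2=M[200]=-3
XOR r2, r2, #10 → r2=(-3)^10=-9
LDR r2, [r7] → r2=M[200]=-3
OR r2, r2, #11 → r2=(-3)|11=-1
ADD r7, r7, #4 → r7=200+4=204
ADD r5, r5, #3 → r5=2+3=5
CMP r5, #23  (cmp 5,23)
BLT body: taken
LDR r2, [r7] → r2=M[204]=5
XOR r2, r2, #10 → r2=5^10=15
LDR r2, [r7] → r2=M[204]=5
OR r2, r2, #11 → r2=5|11=15
ADD r7, r7, #4 → r7=204+4=208
ADD r5, r5, #3 → r5=5+3=8
CMP r5, #23  (cmp 8,23)
BLT body: taken
LDR r2, [r7] → r2=M[208]=7
XOR r2, r2, #10 → r2=7^10=13
LDR r2, [r7] → r2=M[208]=7
OR r2, r2, #11 → r2=7|11=15
ADD r7, r7, #4 → r7=208+4=212
ADD r5, r5, #3 → r5=8+3=11
CMP r5, #23  (cmp 11,23)
BLT body: taken
LDR r2, [r7] → r2=M[212]=5
XOR r2, r2, #10 → r2=5^10=15
LDR r2, [r7] → r2=M[212]=5
OR r2, r2, #11 → r2=5|11=15
ADD r7, r7, #4 → r7=212+4=216
ADD r5, r5, #3 → r5=11+3=14
CMP r5, #23  (cmp 14,23)
BLT body: taken
LDR r2, [r7] → r2=M[216]=30
XOR r2, r2, #10 → r2=30^10=20
LDR r2, [r7] → r2=M[216]=30
OR r2, r2, #11 → r2=30|11=31
ADD r7, r7, #4 → r7=216+4=220
ADD r5, r5, #3 → r5=14+3=17
CMP r5, #23  (cmp 17,23)
BLT body: taken
LDR r2, [r7] → r2=M[220]=22
XOR r2, r2, #10 → r2=22^10=28
LDR r2, [r7] → r2=M[220]=22
OR r2, r2, #11 → r2=22|11=31
ADD r7, r7, #4 → r7=220+4=224
ADD r5, r5, #3 → r5=17+3=20
CMP r5, #23  (cmp 20,23)
BLT body: taken
LDR r2, [r7] → r2=M[224]=0
XOR r2, r2, #10 → r2=0^10=10
LDR r2, [r7] → r2=M[224]=0
OR r2, r2, #11 → r2=0|11=11
ADD r7, r7, #4 → r7=224+4=228
ADD r5, r5, #3 → r5=20+3=23
CMP r5, #23  (cmp 23,23)
BLT body: not taken
ADD r2, r2, #17 → r2=11+17=28
halt.
Total executed instructions: 61.

61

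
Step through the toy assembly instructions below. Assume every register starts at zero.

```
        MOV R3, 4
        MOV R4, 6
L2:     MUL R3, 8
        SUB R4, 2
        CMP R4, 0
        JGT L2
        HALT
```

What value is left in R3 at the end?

2048

MOV R3, 4 → R3=4
MOV R4, 6 → R4=6
MUL R3, 8 → R3=4*8=32
SUB R4, 2 → R4=6-2=4
CMP R4, 0  (cmp 4,0)
JGT L2: taken
MUL R3, 8 → R3=32*8=256
SUB R4, 2 → R4=4-2=2
CMP R4, 0  (cmp 2,0)
JGT L2: taken
MUL R3, 8 → R3=256*8=2048
SUB R4, 2 → R4=2-2=0
CMP R4, 0  (cmp 0,0)
JGT L2: not taken
halt.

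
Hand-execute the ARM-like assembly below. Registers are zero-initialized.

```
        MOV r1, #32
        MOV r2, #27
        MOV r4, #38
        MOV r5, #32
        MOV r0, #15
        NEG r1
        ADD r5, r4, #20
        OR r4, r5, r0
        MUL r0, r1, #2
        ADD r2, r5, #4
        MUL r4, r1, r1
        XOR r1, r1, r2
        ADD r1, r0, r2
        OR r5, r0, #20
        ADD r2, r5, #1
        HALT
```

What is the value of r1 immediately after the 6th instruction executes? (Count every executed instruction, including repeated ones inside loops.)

-32

after MOV r1, #32: r1=32
after MOV r2, #27: r2=27
after MOV r4, #38: r4=38
after MOV r5, #32: r5=32
after MOV r0, #15: r0=15
after NEG r1: r1=-(32)=-32
After step 6: r1 = -32.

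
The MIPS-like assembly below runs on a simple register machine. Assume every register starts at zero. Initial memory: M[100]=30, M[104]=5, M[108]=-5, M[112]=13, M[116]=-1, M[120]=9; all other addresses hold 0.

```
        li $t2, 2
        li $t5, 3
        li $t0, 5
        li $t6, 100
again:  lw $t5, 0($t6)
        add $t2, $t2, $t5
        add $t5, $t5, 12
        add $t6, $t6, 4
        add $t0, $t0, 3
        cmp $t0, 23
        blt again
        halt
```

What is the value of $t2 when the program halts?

53

li $t2, 2 → $t2=2
li $t5, 3 → $t5=3
li $t0, 5 → $t0=5
li $t6, 100 → $t6=100
lw $t5, 0($t6) → $t5=M[100]=30
add $t2, $t2, $t5 → $t2=2+30=32
add $t5, $t5, 12 → $t5=30+12=42
add $t6, $t6, 4 → $t6=100+4=104
add $t0, $t0, 3 → $t0=5+3=8
cmp $t0, 23  (cmp 8,23)
blt again: taken
lw $t5, 0($t6) → $t5=M[104]=5
add $t2, $t2, $t5 → $t2=32+5=37
add $t5, $t5, 12 → $t5=5+12=17
add $t6, $t6, 4 → $t6=104+4=108
add $t0, $t0, 3 → $t0=8+3=11
cmp $t0, 23  (cmp 11,23)
blt again: taken
lw $t5, 0($t6) → $t5=M[108]=-5
add $t2, $t2, $t5 → $t2=37+(-5)=32
add $t5, $t5, 12 → $t5=(-5)+12=7
add $t6, $t6, 4 → $t6=108+4=112
add $t0, $t0, 3 → $t0=11+3=14
cmp $t0, 23  (cmp 14,23)
blt again: taken
lw $t5, 0($t6) → $t5=M[112]=13
add $t2, $t2, $t5 → $t2=32+13=45
add $t5, $t5, 12 → $t5=13+12=25
add $t6, $t6, 4 → $t6=112+4=116
add $t0, $t0, 3 → $t0=14+3=17
cmp $t0, 23  (cmp 17,23)
blt again: taken
lw $t5, 0($t6) → $t5=M[116]=-1
add $t2, $t2, $t5 → $t2=45+(-1)=44
add $t5, $t5, 12 → $t5=(-1)+12=11
add $t6, $t6, 4 → $t6=116+4=120
add $t0, $t0, 3 → $t0=17+3=20
cmp $t0, 23  (cmp 20,23)
blt again: taken
lw $t5, 0($t6) → $t5=M[120]=9
add $t2, $t2, $t5 → $t2=44+9=53
add $t5, $t5, 12 → $t5=9+12=21
add $t6, $t6, 4 → $t6=120+4=124
add $t0, $t0, 3 → $t0=20+3=23
cmp $t0, 23  (cmp 23,23)
blt again: not taken
halt.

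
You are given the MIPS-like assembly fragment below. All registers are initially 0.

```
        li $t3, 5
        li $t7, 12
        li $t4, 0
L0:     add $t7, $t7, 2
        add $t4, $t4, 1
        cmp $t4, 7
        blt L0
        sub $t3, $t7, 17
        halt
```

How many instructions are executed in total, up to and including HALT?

33

after li $t3, 5: $t3=5
after li $t7, 12: $t7=12
after li $t4, 0: $t4=0
after add $t7, $t7, 2: $t7=12+2=14
after add $t4, $t4, 1: $t4=0+1=1
cmp $t4, 7  (cmp 1,7)
blt L0: taken
after add $t7, $t7, 2: $t7=14+2=16
after add $t4, $t4, 1: $t4=1+1=2
cmp $t4, 7  (cmp 2,7)
blt L0: taken
after add $t7, $t7, 2: $t7=16+2=18
after add $t4, $t4, 1: $t4=2+1=3
cmp $t4, 7  (cmp 3,7)
blt L0: taken
after add $t7, $t7, 2: $t7=18+2=20
after add $t4, $t4, 1: $t4=3+1=4
cmp $t4, 7  (cmp 4,7)
blt L0: taken
after add $t7, $t7, 2: $t7=20+2=22
after add $t4, $t4, 1: $t4=4+1=5
cmp $t4, 7  (cmp 5,7)
blt L0: taken
after add $t7, $t7, 2: $t7=22+2=24
after add $t4, $t4, 1: $t4=5+1=6
cmp $t4, 7  (cmp 6,7)
blt L0: taken
after add $t7, $t7, 2: $t7=24+2=26
after add $t4, $t4, 1: $t4=6+1=7
cmp $t4, 7  (cmp 7,7)
blt L0: not taken
after sub $t3, $t7, 17: $t3=26-17=9
halt.
Total executed instructions: 33.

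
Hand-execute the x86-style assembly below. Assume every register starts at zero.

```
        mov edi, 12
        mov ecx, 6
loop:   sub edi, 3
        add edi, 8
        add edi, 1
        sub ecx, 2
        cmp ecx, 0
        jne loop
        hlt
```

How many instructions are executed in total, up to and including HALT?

mov edi, 12 → edi=12
mov ecx, 6 → ecx=6
sub edi, 3 → edi=12-3=9
add edi, 8 → edi=9+8=17
add edi, 1 → edi=17+1=18
sub ecx, 2 → ecx=6-2=4
cmp ecx, 0  (cmp 4,0)
jne loop: taken
sub edi, 3 → edi=18-3=15
add edi, 8 → edi=15+8=23
add edi, 1 → edi=23+1=24
sub ecx, 2 → ecx=4-2=2
cmp ecx, 0  (cmp 2,0)
jne loop: taken
sub edi, 3 → edi=24-3=21
add edi, 8 → edi=21+8=29
add edi, 1 → edi=29+1=30
sub ecx, 2 → ecx=2-2=0
cmp ecx, 0  (cmp 0,0)
jne loop: not taken
halt.
Total executed instructions: 21.

21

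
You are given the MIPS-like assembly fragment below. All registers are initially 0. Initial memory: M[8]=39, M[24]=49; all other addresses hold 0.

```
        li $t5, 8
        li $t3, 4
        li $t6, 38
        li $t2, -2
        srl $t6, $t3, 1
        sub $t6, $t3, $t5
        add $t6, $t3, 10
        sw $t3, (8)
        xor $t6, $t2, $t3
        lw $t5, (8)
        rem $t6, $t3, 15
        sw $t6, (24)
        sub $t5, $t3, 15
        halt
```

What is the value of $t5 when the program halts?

$t5=8
$t3=4
$t6=38
$t2=-2
$t6=4>>1=2
$t6=4-8=-4
$t6=4+10=14
sw $t3, (8) → M[8]=4
$t6=(-2)^4=-6
$t5=M[8]=4
$t6=4%15=4
sw $t6, (24) → M[24]=4
$t5=4-15=-11
halt.

-11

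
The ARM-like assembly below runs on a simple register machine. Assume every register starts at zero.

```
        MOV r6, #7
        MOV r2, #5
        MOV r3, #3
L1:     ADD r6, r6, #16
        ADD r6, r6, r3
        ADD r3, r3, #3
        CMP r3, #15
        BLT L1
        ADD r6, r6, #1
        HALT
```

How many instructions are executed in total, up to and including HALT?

after MOV r6, #7: r6=7
after MOV r2, #5: r2=5
after MOV r3, #3: r3=3
after ADD r6, r6, #16: r6=7+16=23
after ADD r6, r6, r3: r6=23+3=26
after ADD r3, r3, #3: r3=3+3=6
CMP r3, #15  (cmp 6,15)
BLT L1: taken
after ADD r6, r6, #16: r6=26+16=42
after ADD r6, r6, r3: r6=42+6=48
after ADD r3, r3, #3: r3=6+3=9
CMP r3, #15  (cmp 9,15)
BLT L1: taken
after ADD r6, r6, #16: r6=48+16=64
after ADD r6, r6, r3: r6=64+9=73
after ADD r3, r3, #3: r3=9+3=12
CMP r3, #15  (cmp 12,15)
BLT L1: taken
after ADD r6, r6, #16: r6=73+16=89
after ADD r6, r6, r3: r6=89+12=101
after ADD r3, r3, #3: r3=12+3=15
CMP r3, #15  (cmp 15,15)
BLT L1: not taken
after ADD r6, r6, #1: r6=101+1=102
halt.
Total executed instructions: 25.

25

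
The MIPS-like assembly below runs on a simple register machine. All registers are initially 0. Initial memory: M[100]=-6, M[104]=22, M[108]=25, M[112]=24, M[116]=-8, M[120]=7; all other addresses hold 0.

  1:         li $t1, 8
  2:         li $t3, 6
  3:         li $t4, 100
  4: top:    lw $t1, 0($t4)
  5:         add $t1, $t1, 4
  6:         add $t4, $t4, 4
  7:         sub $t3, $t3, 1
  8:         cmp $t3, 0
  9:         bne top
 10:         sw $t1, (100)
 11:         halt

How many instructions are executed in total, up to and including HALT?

41

after li $t1, 8: $t1=8
after li $t3, 6: $t3=6
after li $t4, 100: $t4=100
after lw $t1, 0($t4): $t1=M[100]=-6
after add $t1, $t1, 4: $t1=(-6)+4=-2
after add $t4, $t4, 4: $t4=100+4=104
after sub $t3, $t3, 1: $t3=6-1=5
cmp $t3, 0  (cmp 5,0)
bne top: taken
after lw $t1, 0($t4): $t1=M[104]=22
after add $t1, $t1, 4: $t1=22+4=26
after add $t4, $t4, 4: $t4=104+4=108
after sub $t3, $t3, 1: $t3=5-1=4
cmp $t3, 0  (cmp 4,0)
bne top: taken
after lw $t1, 0($t4): $t1=M[108]=25
after add $t1, $t1, 4: $t1=25+4=29
after add $t4, $t4, 4: $t4=108+4=112
after sub $t3, $t3, 1: $t3=4-1=3
cmp $t3, 0  (cmp 3,0)
bne top: taken
after lw $t1, 0($t4): $t1=M[112]=24
after add $t1, $t1, 4: $t1=24+4=28
after add $t4, $t4, 4: $t4=112+4=116
after sub $t3, $t3, 1: $t3=3-1=2
cmp $t3, 0  (cmp 2,0)
bne top: taken
after lw $t1, 0($t4): $t1=M[116]=-8
after add $t1, $t1, 4: $t1=(-8)+4=-4
after add $t4, $t4, 4: $t4=116+4=120
after sub $t3, $t3, 1: $t3=2-1=1
cmp $t3, 0  (cmp 1,0)
bne top: taken
after lw $t1, 0($t4): $t1=M[120]=7
after add $t1, $t1, 4: $t1=7+4=11
after add $t4, $t4, 4: $t4=120+4=124
after sub $t3, $t3, 1: $t3=1-1=0
cmp $t3, 0  (cmp 0,0)
bne top: not taken
sw $t1, (100) → M[100]=11
halt.
Total executed instructions: 41.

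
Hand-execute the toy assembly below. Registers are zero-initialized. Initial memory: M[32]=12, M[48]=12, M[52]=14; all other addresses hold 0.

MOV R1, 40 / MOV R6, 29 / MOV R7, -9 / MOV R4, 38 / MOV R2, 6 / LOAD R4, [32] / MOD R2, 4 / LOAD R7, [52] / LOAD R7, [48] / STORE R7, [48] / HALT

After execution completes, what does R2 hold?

2

R1=40
R6=29
R7=-9
R4=38
R2=6
R4=M[32]=12
R2=6%4=2
R7=M[52]=14
R7=M[48]=12
STORE R7, [48] → M[48]=12
halt.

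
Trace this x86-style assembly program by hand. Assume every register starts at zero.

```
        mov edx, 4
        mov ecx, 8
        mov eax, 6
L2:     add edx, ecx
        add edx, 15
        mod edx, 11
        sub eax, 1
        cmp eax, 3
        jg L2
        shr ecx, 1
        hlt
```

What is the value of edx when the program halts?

mov edx, 4 → edx=4
mov ecx, 8 → ecx=8
mov eax, 6 → eax=6
add edx, ecx → edx=4+8=12
add edx, 15 → edx=12+15=27
mod edx, 11 → edx=27%11=5
sub eax, 1 → eax=6-1=5
cmp eax, 3  (cmp 5,3)
jg L2: taken
add edx, ecx → edx=5+8=13
add edx, 15 → edx=13+15=28
mod edx, 11 → edx=28%11=6
sub eax, 1 → eax=5-1=4
cmp eax, 3  (cmp 4,3)
jg L2: taken
add edx, ecx → edx=6+8=14
add edx, 15 → edx=14+15=29
mod edx, 11 → edx=29%11=7
sub eax, 1 → eax=4-1=3
cmp eax, 3  (cmp 3,3)
jg L2: not taken
shr ecx, 1 → ecx=8>>1=4
halt.

7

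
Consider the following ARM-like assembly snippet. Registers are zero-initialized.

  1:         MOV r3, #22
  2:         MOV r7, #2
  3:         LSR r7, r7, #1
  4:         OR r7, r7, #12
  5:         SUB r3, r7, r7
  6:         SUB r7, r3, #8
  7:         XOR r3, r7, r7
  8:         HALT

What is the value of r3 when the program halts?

r3=22
r7=2
r7=2>>1=1
r7=1|12=13
r3=13-13=0
r7=0-8=-8
r3=(-8)^(-8)=0
halt.

0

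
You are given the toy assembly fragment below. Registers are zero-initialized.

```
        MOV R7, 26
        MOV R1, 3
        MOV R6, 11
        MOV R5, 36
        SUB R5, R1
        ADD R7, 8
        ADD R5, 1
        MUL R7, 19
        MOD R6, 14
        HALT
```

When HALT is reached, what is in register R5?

MOV R7, 26 → R7=26
MOV R1, 3 → R1=3
MOV R6, 11 → R6=11
MOV R5, 36 → R5=36
SUB R5, R1 → R5=36-3=33
ADD R7, 8 → R7=26+8=34
ADD R5, 1 → R5=33+1=34
MUL R7, 19 → R7=34*19=646
MOD R6, 14 → R6=11%14=11
halt.

34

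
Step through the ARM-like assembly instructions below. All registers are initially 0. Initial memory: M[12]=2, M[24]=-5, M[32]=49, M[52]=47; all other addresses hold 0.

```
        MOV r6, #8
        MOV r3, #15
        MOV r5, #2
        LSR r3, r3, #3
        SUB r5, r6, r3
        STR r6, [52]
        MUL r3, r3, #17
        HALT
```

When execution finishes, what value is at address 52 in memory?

r6=8
r3=15
r5=2
r3=15>>3=1
r5=8-1=7
STR r6, [52] → M[52]=8
r3=1*17=17
halt.

8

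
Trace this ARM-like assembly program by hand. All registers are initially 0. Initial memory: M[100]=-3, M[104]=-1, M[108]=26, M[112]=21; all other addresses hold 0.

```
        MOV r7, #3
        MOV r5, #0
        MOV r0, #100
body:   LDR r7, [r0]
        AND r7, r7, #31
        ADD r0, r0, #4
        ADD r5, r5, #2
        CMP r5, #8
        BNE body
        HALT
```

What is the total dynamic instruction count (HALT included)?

MOV r7, #3 → r7=3
MOV r5, #0 → r5=0
MOV r0, #100 → r0=100
LDR r7, [r0] → r7=M[100]=-3
AND r7, r7, #31 → r7=(-3)&31=29
ADD r0, r0, #4 → r0=100+4=104
ADD r5, r5, #2 → r5=0+2=2
CMP r5, #8  (cmp 2,8)
BNE body: taken
LDR r7, [r0] → r7=M[104]=-1
AND r7, r7, #31 → r7=(-1)&31=31
ADD r0, r0, #4 → r0=104+4=108
ADD r5, r5, #2 → r5=2+2=4
CMP r5, #8  (cmp 4,8)
BNE body: taken
LDR r7, [r0] → r7=M[108]=26
AND r7, r7, #31 → r7=26&31=26
ADD r0, r0, #4 → r0=108+4=112
ADD r5, r5, #2 → r5=4+2=6
CMP r5, #8  (cmp 6,8)
BNE body: taken
LDR r7, [r0] → r7=M[112]=21
AND r7, r7, #31 → r7=21&31=21
ADD r0, r0, #4 → r0=112+4=116
ADD r5, r5, #2 → r5=6+2=8
CMP r5, #8  (cmp 8,8)
BNE body: not taken
halt.
Total executed instructions: 28.

28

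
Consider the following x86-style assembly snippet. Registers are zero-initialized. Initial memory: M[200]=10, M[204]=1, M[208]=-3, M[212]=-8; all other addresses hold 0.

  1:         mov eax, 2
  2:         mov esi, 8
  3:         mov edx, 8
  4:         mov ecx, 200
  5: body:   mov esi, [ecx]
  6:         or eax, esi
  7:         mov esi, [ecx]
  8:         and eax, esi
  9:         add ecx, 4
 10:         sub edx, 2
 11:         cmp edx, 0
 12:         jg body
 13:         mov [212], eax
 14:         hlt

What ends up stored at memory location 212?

-8

after mov eax, 2: eax=2
after mov esi, 8: esi=8
after mov edx, 8: edx=8
after mov ecx, 200: ecx=200
after mov esi, [ecx]: esi=M[200]=10
after or eax, esi: eax=2|10=10
after mov esi, [ecx]: esi=M[200]=10
after and eax, esi: eax=10&10=10
after add ecx, 4: ecx=200+4=204
after sub edx, 2: edx=8-2=6
cmp edx, 0  (cmp 6,0)
jg body: taken
after mov esi, [ecx]: esi=M[204]=1
after or eax, esi: eax=10|1=11
after mov esi, [ecx]: esi=M[204]=1
after and eax, esi: eax=11&1=1
after add ecx, 4: ecx=204+4=208
after sub edx, 2: edx=6-2=4
cmp edx, 0  (cmp 4,0)
jg body: taken
after mov esi, [ecx]: esi=M[208]=-3
after or eax, esi: eax=1|(-3)=-3
after mov esi, [ecx]: esi=M[208]=-3
after and eax, esi: eax=(-3)&(-3)=-3
after add ecx, 4: ecx=208+4=212
after sub edx, 2: edx=4-2=2
cmp edx, 0  (cmp 2,0)
jg body: taken
after mov esi, [ecx]: esi=M[212]=-8
after or eax, esi: eax=(-3)|(-8)=-3
after mov esi, [ecx]: esi=M[212]=-8
after and eax, esi: eax=(-3)&(-8)=-8
after add ecx, 4: ecx=212+4=216
after sub edx, 2: edx=2-2=0
cmp edx, 0  (cmp 0,0)
jg body: not taken
mov [212], eax → M[212]=-8
halt.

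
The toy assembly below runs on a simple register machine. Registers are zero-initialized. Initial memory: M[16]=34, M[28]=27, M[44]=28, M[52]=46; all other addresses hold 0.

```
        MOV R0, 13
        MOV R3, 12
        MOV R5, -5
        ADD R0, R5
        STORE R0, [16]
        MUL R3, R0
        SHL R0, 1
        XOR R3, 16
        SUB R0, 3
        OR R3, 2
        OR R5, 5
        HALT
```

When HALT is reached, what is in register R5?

-1

R0=13
R3=12
R5=-5
R0=13+(-5)=8
STORE R0, [16] → M[16]=8
R3=12*8=96
R0=8<<1=16
R3=96^16=112
R0=16-3=13
R3=112|2=114
R5=(-5)|5=-1
halt.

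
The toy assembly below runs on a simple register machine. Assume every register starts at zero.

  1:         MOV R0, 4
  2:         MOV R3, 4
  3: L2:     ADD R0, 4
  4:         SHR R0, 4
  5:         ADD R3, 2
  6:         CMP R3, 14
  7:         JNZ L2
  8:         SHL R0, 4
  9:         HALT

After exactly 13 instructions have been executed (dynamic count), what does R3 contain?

after MOV R0, 4: R0=4
after MOV R3, 4: R3=4
after ADD R0, 4: R0=4+4=8
after SHR R0, 4: R0=8>>4=0
after ADD R3, 2: R3=4+2=6
CMP R3, 14  (cmp 6,14)
JNZ L2: taken
after ADD R0, 4: R0=0+4=4
after SHR R0, 4: R0=4>>4=0
after ADD R3, 2: R3=6+2=8
CMP R3, 14  (cmp 8,14)
JNZ L2: taken
after ADD R0, 4: R0=0+4=4
After step 13: R3 = 8.

8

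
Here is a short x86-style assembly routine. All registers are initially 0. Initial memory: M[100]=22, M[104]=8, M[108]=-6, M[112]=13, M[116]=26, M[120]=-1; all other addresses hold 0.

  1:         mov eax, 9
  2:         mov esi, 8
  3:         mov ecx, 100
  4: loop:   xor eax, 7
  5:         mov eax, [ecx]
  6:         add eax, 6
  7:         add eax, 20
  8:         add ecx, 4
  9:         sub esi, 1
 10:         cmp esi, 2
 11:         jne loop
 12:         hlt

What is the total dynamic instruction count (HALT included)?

52

eax=9
esi=8
ecx=100
eax=9^7=14
eax=M[100]=22
eax=22+6=28
eax=28+20=48
ecx=100+4=104
esi=8-1=7
cmp esi, 2  (cmp 7,2)
jne loop: taken
eax=48^7=55
eax=M[104]=8
eax=8+6=14
eax=14+20=34
ecx=104+4=108
esi=7-1=6
cmp esi, 2  (cmp 6,2)
jne loop: taken
eax=34^7=37
eax=M[108]=-6
eax=(-6)+6=0
eax=0+20=20
ecx=108+4=112
esi=6-1=5
cmp esi, 2  (cmp 5,2)
jne loop: taken
eax=20^7=19
eax=M[112]=13
eax=13+6=19
eax=19+20=39
ecx=112+4=116
esi=5-1=4
cmp esi, 2  (cmp 4,2)
jne loop: taken
eax=39^7=32
eax=M[116]=26
eax=26+6=32
eax=32+20=52
ecx=116+4=120
esi=4-1=3
cmp esi, 2  (cmp 3,2)
jne loop: taken
eax=52^7=51
eax=M[120]=-1
eax=(-1)+6=5
eax=5+20=25
ecx=120+4=124
esi=3-1=2
cmp esi, 2  (cmp 2,2)
jne loop: not taken
halt.
Total executed instructions: 52.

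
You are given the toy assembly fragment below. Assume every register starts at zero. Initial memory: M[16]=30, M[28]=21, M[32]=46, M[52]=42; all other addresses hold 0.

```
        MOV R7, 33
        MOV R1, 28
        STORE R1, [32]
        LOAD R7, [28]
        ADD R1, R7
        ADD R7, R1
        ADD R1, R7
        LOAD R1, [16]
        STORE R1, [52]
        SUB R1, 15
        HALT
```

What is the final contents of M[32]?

28

after MOV R7, 33: R7=33
after MOV R1, 28: R1=28
STORE R1, [32] → M[32]=28
after LOAD R7, [28]: R7=M[28]=21
after ADD R1, R7: R1=28+21=49
after ADD R7, R1: R7=21+49=70
after ADD R1, R7: R1=49+70=119
after LOAD R1, [16]: R1=M[16]=30
STORE R1, [52] → M[52]=30
after SUB R1, 15: R1=30-15=15
halt.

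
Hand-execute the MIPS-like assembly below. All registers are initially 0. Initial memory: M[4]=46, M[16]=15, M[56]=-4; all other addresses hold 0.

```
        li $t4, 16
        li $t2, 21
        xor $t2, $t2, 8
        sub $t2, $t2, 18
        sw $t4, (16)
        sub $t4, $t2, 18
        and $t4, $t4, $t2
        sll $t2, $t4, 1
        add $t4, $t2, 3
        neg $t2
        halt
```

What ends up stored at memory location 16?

16

after li $t4, 16: $t4=16
after li $t2, 21: $t2=21
after xor $t2, $t2, 8: $t2=21^8=29
after sub $t2, $t2, 18: $t2=29-18=11
sw $t4, (16) → M[16]=16
after sub $t4, $t2, 18: $t4=11-18=-7
after and $t4, $t4, $t2: $t4=(-7)&11=9
after sll $t2, $t4, 1: $t2=9<<1=18
after add $t4, $t2, 3: $t4=18+3=21
after neg $t2: $t2=-(18)=-18
halt.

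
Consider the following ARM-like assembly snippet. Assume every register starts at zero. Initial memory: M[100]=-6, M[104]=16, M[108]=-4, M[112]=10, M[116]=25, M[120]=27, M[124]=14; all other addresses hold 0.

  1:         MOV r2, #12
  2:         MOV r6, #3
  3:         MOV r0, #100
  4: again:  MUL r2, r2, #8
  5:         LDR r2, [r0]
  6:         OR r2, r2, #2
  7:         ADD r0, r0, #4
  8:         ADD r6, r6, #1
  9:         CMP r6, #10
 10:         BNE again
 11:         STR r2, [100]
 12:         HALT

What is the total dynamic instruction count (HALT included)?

54

r2=12
r6=3
r0=100
r2=12*8=96
r2=M[100]=-6
r2=(-6)|2=-6
r0=100+4=104
r6=3+1=4
CMP r6, #10  (cmp 4,10)
BNE again: taken
r2=(-6)*8=-48
r2=M[104]=16
r2=16|2=18
r0=104+4=108
r6=4+1=5
CMP r6, #10  (cmp 5,10)
BNE again: taken
r2=18*8=144
r2=M[108]=-4
r2=(-4)|2=-2
r0=108+4=112
r6=5+1=6
CMP r6, #10  (cmp 6,10)
BNE again: taken
r2=(-2)*8=-16
r2=M[112]=10
r2=10|2=10
r0=112+4=116
r6=6+1=7
CMP r6, #10  (cmp 7,10)
BNE again: taken
r2=10*8=80
r2=M[116]=25
r2=25|2=27
r0=116+4=120
r6=7+1=8
CMP r6, #10  (cmp 8,10)
BNE again: taken
r2=27*8=216
r2=M[120]=27
r2=27|2=27
r0=120+4=124
r6=8+1=9
CMP r6, #10  (cmp 9,10)
BNE again: taken
r2=27*8=216
r2=M[124]=14
r2=14|2=14
r0=124+4=128
r6=9+1=10
CMP r6, #10  (cmp 10,10)
BNE again: not taken
STR r2, [100] → M[100]=14
halt.
Total executed instructions: 54.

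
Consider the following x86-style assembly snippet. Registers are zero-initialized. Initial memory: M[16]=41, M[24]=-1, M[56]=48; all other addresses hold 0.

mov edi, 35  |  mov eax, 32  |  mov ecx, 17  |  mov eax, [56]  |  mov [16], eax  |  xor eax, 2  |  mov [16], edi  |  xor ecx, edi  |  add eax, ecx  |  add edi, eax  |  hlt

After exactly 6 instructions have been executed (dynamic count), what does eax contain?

50

mov edi, 35 → edi=35
mov eax, 32 → eax=32
mov ecx, 17 → ecx=17
mov eax, [56] → eax=M[56]=48
mov [16], eax → M[16]=48
xor eax, 2 → eax=48^2=50
After step 6: eax = 50.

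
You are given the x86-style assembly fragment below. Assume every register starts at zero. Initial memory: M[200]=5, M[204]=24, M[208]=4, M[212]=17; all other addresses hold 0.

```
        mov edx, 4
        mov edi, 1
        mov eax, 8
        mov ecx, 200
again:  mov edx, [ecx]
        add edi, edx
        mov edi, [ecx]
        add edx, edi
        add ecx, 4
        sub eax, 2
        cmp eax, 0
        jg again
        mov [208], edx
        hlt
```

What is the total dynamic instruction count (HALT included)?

edx=4
edi=1
eax=8
ecx=200
edx=M[200]=5
edi=1+5=6
edi=M[200]=5
edx=5+5=10
ecx=200+4=204
eax=8-2=6
cmp eax, 0  (cmp 6,0)
jg again: taken
edx=M[204]=24
edi=5+24=29
edi=M[204]=24
edx=24+24=48
ecx=204+4=208
eax=6-2=4
cmp eax, 0  (cmp 4,0)
jg again: taken
edx=M[208]=4
edi=24+4=28
edi=M[208]=4
edx=4+4=8
ecx=208+4=212
eax=4-2=2
cmp eax, 0  (cmp 2,0)
jg again: taken
edx=M[212]=17
edi=4+17=21
edi=M[212]=17
edx=17+17=34
ecx=212+4=216
eax=2-2=0
cmp eax, 0  (cmp 0,0)
jg again: not taken
mov [208], edx → M[208]=34
halt.
Total executed instructions: 38.

38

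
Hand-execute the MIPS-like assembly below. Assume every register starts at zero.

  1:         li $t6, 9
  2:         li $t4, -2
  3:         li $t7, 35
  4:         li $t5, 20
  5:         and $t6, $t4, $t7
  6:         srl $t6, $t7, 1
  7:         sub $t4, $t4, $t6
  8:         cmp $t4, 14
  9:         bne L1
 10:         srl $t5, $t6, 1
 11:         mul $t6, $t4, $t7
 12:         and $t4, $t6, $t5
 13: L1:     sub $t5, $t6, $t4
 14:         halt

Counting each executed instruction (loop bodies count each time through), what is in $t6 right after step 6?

li $t6, 9 → $t6=9
li $t4, -2 → $t4=-2
li $t7, 35 → $t7=35
li $t5, 20 → $t5=20
and $t6, $t4, $t7 → $t6=(-2)&35=34
srl $t6, $t7, 1 → $t6=35>>1=17
After step 6: $t6 = 17.

17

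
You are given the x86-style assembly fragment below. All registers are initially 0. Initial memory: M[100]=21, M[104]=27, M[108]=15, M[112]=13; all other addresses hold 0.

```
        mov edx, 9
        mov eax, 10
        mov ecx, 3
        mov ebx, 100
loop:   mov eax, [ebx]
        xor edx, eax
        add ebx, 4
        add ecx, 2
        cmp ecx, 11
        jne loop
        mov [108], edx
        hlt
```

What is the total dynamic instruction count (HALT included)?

30

edx=9
eax=10
ecx=3
ebx=100
eax=M[100]=21
edx=9^21=28
ebx=100+4=104
ecx=3+2=5
cmp ecx, 11  (cmp 5,11)
jne loop: taken
eax=M[104]=27
edx=28^27=7
ebx=104+4=108
ecx=5+2=7
cmp ecx, 11  (cmp 7,11)
jne loop: taken
eax=M[108]=15
edx=7^15=8
ebx=108+4=112
ecx=7+2=9
cmp ecx, 11  (cmp 9,11)
jne loop: taken
eax=M[112]=13
edx=8^13=5
ebx=112+4=116
ecx=9+2=11
cmp ecx, 11  (cmp 11,11)
jne loop: not taken
mov [108], edx → M[108]=5
halt.
Total executed instructions: 30.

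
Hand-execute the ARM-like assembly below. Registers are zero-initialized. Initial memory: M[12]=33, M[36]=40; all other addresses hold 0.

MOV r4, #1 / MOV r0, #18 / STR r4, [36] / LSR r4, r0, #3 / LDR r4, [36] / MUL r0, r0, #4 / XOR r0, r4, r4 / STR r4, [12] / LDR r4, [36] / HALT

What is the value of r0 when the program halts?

0

r4=1
r0=18
STR r4, [36] → M[36]=1
r4=18>>3=2
r4=M[36]=1
r0=18*4=72
r0=1^1=0
STR r4, [12] → M[12]=1
r4=M[36]=1
halt.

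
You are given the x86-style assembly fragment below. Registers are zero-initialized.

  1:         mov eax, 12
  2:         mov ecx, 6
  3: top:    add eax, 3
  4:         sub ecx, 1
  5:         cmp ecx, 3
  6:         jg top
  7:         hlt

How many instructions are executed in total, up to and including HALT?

15

eax=12
ecx=6
eax=12+3=15
ecx=6-1=5
cmp ecx, 3  (cmp 5,3)
jg top: taken
eax=15+3=18
ecx=5-1=4
cmp ecx, 3  (cmp 4,3)
jg top: taken
eax=18+3=21
ecx=4-1=3
cmp ecx, 3  (cmp 3,3)
jg top: not taken
halt.
Total executed instructions: 15.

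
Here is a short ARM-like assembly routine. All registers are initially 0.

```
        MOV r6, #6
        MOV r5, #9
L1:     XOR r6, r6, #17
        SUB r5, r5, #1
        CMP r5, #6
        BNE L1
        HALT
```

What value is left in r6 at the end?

after MOV r6, #6: r6=6
after MOV r5, #9: r5=9
after XOR r6, r6, #17: r6=6^17=23
after SUB r5, r5, #1: r5=9-1=8
CMP r5, #6  (cmp 8,6)
BNE L1: taken
after XOR r6, r6, #17: r6=23^17=6
after SUB r5, r5, #1: r5=8-1=7
CMP r5, #6  (cmp 7,6)
BNE L1: taken
after XOR r6, r6, #17: r6=6^17=23
after SUB r5, r5, #1: r5=7-1=6
CMP r5, #6  (cmp 6,6)
BNE L1: not taken
halt.

23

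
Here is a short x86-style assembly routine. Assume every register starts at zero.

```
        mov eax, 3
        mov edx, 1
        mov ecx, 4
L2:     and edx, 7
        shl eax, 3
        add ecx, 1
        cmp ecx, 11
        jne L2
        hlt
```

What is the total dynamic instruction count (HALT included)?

39

after mov eax, 3: eax=3
after mov edx, 1: edx=1
after mov ecx, 4: ecx=4
after and edx, 7: edx=1&7=1
after shl eax, 3: eax=3<<3=24
after add ecx, 1: ecx=4+1=5
cmp ecx, 11  (cmp 5,11)
jne L2: taken
after and edx, 7: edx=1&7=1
after shl eax, 3: eax=24<<3=192
after add ecx, 1: ecx=5+1=6
cmp ecx, 11  (cmp 6,11)
jne L2: taken
after and edx, 7: edx=1&7=1
after shl eax, 3: eax=192<<3=1536
after add ecx, 1: ecx=6+1=7
cmp ecx, 11  (cmp 7,11)
jne L2: taken
after and edx, 7: edx=1&7=1
after shl eax, 3: eax=1536<<3=12288
after add ecx, 1: ecx=7+1=8
cmp ecx, 11  (cmp 8,11)
jne L2: taken
after and edx, 7: edx=1&7=1
after shl eax, 3: eax=12288<<3=98304
after add ecx, 1: ecx=8+1=9
cmp ecx, 11  (cmp 9,11)
jne L2: taken
after and edx, 7: edx=1&7=1
after shl eax, 3: eax=98304<<3=786432
after add ecx, 1: ecx=9+1=10
cmp ecx, 11  (cmp 10,11)
jne L2: taken
after and edx, 7: edx=1&7=1
after shl eax, 3: eax=786432<<3=6291456
after add ecx, 1: ecx=10+1=11
cmp ecx, 11  (cmp 11,11)
jne L2: not taken
halt.
Total executed instructions: 39.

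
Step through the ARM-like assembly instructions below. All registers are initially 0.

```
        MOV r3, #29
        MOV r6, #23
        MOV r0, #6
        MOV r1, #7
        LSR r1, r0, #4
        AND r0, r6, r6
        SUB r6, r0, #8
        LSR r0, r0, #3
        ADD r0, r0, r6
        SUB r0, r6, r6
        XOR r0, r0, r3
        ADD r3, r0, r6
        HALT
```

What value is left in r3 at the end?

r3=29
r6=23
r0=6
r1=7
r1=6>>4=0
r0=23&23=23
r6=23-8=15
r0=23>>3=2
r0=2+15=17
r0=15-15=0
r0=0^29=29
r3=29+15=44
halt.

44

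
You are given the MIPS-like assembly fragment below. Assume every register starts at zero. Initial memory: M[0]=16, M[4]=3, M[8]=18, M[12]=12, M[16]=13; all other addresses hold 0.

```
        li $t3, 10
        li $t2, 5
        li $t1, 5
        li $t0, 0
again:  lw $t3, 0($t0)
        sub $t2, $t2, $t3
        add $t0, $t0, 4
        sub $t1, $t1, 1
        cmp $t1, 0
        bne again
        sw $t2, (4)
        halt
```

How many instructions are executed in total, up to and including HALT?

after li $t3, 10: $t3=10
after li $t2, 5: $t2=5
after li $t1, 5: $t1=5
after li $t0, 0: $t0=0
after lw $t3, 0($t0): $t3=M[0]=16
after sub $t2, $t2, $t3: $t2=5-16=-11
after add $t0, $t0, 4: $t0=0+4=4
after sub $t1, $t1, 1: $t1=5-1=4
cmp $t1, 0  (cmp 4,0)
bne again: taken
after lw $t3, 0($t0): $t3=M[4]=3
after sub $t2, $t2, $t3: $t2=(-11)-3=-14
after add $t0, $t0, 4: $t0=4+4=8
after sub $t1, $t1, 1: $t1=4-1=3
cmp $t1, 0  (cmp 3,0)
bne again: taken
after lw $t3, 0($t0): $t3=M[8]=18
after sub $t2, $t2, $t3: $t2=(-14)-18=-32
after add $t0, $t0, 4: $t0=8+4=12
after sub $t1, $t1, 1: $t1=3-1=2
cmp $t1, 0  (cmp 2,0)
bne again: taken
after lw $t3, 0($t0): $t3=M[12]=12
after sub $t2, $t2, $t3: $t2=(-32)-12=-44
after add $t0, $t0, 4: $t0=12+4=16
after sub $t1, $t1, 1: $t1=2-1=1
cmp $t1, 0  (cmp 1,0)
bne again: taken
after lw $t3, 0($t0): $t3=M[16]=13
after sub $t2, $t2, $t3: $t2=(-44)-13=-57
after add $t0, $t0, 4: $t0=16+4=20
after sub $t1, $t1, 1: $t1=1-1=0
cmp $t1, 0  (cmp 0,0)
bne again: not taken
sw $t2, (4) → M[4]=-57
halt.
Total executed instructions: 36.

36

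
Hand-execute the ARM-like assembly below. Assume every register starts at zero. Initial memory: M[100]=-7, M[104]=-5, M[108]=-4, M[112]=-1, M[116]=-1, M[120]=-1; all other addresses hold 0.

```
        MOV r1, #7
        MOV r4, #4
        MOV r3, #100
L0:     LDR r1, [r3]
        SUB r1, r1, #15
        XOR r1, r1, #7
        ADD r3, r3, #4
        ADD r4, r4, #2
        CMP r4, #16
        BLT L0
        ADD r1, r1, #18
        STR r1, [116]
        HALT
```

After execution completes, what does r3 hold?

124

after MOV r1, #7: r1=7
after MOV r4, #4: r4=4
after MOV r3, #100: r3=100
after LDR r1, [r3]: r1=M[100]=-7
after SUB r1, r1, #15: r1=(-7)-15=-22
after XOR r1, r1, #7: r1=(-22)^7=-19
after ADD r3, r3, #4: r3=100+4=104
after ADD r4, r4, #2: r4=4+2=6
CMP r4, #16  (cmp 6,16)
BLT L0: taken
after LDR r1, [r3]: r1=M[104]=-5
after SUB r1, r1, #15: r1=(-5)-15=-20
after XOR r1, r1, #7: r1=(-20)^7=-21
after ADD r3, r3, #4: r3=104+4=108
after ADD r4, r4, #2: r4=6+2=8
CMP r4, #16  (cmp 8,16)
BLT L0: taken
after LDR r1, [r3]: r1=M[108]=-4
after SUB r1, r1, #15: r1=(-4)-15=-19
after XOR r1, r1, #7: r1=(-19)^7=-22
after ADD r3, r3, #4: r3=108+4=112
after ADD r4, r4, #2: r4=8+2=10
CMP r4, #16  (cmp 10,16)
BLT L0: taken
after LDR r1, [r3]: r1=M[112]=-1
after SUB r1, r1, #15: r1=(-1)-15=-16
after XOR r1, r1, #7: r1=(-16)^7=-9
after ADD r3, r3, #4: r3=112+4=116
after ADD r4, r4, #2: r4=10+2=12
CMP r4, #16  (cmp 12,16)
BLT L0: taken
after LDR r1, [r3]: r1=M[116]=-1
after SUB r1, r1, #15: r1=(-1)-15=-16
after XOR r1, r1, #7: r1=(-16)^7=-9
after ADD r3, r3, #4: r3=116+4=120
after ADD r4, r4, #2: r4=12+2=14
CMP r4, #16  (cmp 14,16)
BLT L0: taken
after LDR r1, [r3]: r1=M[120]=-1
after SUB r1, r1, #15: r1=(-1)-15=-16
after XOR r1, r1, #7: r1=(-16)^7=-9
after ADD r3, r3, #4: r3=120+4=124
after ADD r4, r4, #2: r4=14+2=16
CMP r4, #16  (cmp 16,16)
BLT L0: not taken
after ADD r1, r1, #18: r1=(-9)+18=9
STR r1, [116] → M[116]=9
halt.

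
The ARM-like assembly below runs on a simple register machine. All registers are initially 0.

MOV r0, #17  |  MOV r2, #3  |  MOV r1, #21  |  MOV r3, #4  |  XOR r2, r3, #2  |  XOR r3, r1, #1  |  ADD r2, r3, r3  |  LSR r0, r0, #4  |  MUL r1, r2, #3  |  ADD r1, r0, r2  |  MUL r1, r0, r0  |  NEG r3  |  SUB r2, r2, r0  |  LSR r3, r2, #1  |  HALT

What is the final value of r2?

39

after MOV r0, #17: r0=17
after MOV r2, #3: r2=3
after MOV r1, #21: r1=21
after MOV r3, #4: r3=4
after XOR r2, r3, #2: r2=4^2=6
after XOR r3, r1, #1: r3=21^1=20
after ADD r2, r3, r3: r2=20+20=40
after LSR r0, r0, #4: r0=17>>4=1
after MUL r1, r2, #3: r1=40*3=120
after ADD r1, r0, r2: r1=1+40=41
after MUL r1, r0, r0: r1=1*1=1
after NEG r3: r3=-(20)=-20
after SUB r2, r2, r0: r2=40-1=39
after LSR r3, r2, #1: r3=39>>1=19
halt.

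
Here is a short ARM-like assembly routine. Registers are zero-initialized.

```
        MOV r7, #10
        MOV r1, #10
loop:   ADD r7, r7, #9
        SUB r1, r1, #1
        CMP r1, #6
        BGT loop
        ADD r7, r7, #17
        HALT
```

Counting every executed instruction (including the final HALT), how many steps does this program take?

MOV r7, #10 → r7=10
MOV r1, #10 → r1=10
ADD r7, r7, #9 → r7=10+9=19
SUB r1, r1, #1 → r1=10-1=9
CMP r1, #6  (cmp 9,6)
BGT loop: taken
ADD r7, r7, #9 → r7=19+9=28
SUB r1, r1, #1 → r1=9-1=8
CMP r1, #6  (cmp 8,6)
BGT loop: taken
ADD r7, r7, #9 → r7=28+9=37
SUB r1, r1, #1 → r1=8-1=7
CMP r1, #6  (cmp 7,6)
BGT loop: taken
ADD r7, r7, #9 → r7=37+9=46
SUB r1, r1, #1 → r1=7-1=6
CMP r1, #6  (cmp 6,6)
BGT loop: not taken
ADD r7, r7, #17 → r7=46+17=63
halt.
Total executed instructions: 20.

20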